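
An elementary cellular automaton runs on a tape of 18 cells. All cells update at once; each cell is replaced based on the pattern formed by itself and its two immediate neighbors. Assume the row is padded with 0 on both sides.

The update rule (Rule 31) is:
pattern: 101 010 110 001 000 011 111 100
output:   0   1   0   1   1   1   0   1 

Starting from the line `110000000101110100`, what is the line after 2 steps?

101000000001111100

101111111101000111
101000000001111100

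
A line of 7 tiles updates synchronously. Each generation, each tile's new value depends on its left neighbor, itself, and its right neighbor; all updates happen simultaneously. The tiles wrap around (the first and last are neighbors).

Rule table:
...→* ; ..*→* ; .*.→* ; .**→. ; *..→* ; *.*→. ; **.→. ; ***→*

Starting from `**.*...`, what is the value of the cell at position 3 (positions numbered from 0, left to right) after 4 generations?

*

...****
***.**.
.*.....
*******
position 3 holds *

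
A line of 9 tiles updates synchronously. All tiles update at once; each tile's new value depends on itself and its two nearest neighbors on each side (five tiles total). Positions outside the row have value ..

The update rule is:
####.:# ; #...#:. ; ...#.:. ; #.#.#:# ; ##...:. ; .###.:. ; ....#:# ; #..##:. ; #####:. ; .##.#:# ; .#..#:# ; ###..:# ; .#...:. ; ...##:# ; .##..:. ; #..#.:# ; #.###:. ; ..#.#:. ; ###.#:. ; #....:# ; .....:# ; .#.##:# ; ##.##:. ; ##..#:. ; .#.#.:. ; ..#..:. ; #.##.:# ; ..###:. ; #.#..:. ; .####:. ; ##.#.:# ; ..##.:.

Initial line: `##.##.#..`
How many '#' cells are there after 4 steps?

.#.###..#
..#..#.#.
#..##....
.#....###
count of #: 4

4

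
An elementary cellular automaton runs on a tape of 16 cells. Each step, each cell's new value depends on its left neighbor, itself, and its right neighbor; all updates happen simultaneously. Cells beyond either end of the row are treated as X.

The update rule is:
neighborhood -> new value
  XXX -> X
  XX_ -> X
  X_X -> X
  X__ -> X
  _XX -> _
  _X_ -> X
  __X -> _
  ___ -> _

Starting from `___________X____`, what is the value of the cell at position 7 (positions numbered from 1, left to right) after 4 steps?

_

X__________XX___
XX__________XX__
XXX__________XX_
XXXX__________XX
position 7 holds _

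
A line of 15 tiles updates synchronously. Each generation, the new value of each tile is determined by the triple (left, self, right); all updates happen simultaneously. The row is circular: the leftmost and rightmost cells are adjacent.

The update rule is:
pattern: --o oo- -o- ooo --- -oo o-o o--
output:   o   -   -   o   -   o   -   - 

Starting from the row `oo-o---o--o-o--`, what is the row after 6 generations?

-o--o----oo----

generation 1: o-----o--o----o
generation 2: -----o--o----oo
generation 3: ----o--o----oo-
generation 4: ---o--o----oo--
generation 5: --o--o----oo---
generation 6: -o--o----oo----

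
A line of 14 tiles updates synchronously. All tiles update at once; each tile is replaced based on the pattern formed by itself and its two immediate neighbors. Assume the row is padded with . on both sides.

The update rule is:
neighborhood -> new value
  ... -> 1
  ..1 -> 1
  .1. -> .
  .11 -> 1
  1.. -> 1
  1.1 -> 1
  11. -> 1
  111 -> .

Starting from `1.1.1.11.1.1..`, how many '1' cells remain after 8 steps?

.1.1.1111.1.11
1.1.11..11.111
.1.111111111.1
1.11.......11.
.1111111111111
11...........1
1111111111111.
1...........11
count of 1: 3

3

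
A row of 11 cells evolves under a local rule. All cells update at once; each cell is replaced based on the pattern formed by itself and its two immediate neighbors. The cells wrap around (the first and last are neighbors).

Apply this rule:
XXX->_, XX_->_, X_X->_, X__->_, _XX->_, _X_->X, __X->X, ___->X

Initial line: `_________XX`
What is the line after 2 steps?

_XXXXXXXX__
X_________X

X_________X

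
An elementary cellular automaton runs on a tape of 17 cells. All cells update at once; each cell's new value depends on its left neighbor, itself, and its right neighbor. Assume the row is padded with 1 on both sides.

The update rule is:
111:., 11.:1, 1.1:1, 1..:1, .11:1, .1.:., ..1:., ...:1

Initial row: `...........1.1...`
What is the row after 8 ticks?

...111.........11

1111111111..1.11.
.........11..1111
11111111.111.1...
.......111.11.11.
111111.1.11111111
.....11.11.......
1111.11111111111.
...111.........11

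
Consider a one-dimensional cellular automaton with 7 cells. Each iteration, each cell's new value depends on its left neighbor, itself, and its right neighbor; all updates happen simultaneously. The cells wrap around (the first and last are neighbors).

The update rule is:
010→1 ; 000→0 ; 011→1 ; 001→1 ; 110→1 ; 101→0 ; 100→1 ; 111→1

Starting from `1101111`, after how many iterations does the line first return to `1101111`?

1

iteration 1: 1101111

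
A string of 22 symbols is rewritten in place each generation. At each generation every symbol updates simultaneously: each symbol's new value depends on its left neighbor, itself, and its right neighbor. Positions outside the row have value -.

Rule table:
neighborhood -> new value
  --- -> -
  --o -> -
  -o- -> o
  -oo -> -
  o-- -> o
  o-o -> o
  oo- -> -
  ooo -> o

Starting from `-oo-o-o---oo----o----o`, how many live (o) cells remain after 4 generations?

8

generation 1: ---ooooo----o---oo---o
generation 2: ----ooo-o---oo----o--o
generation 3: -----o-ooo----o---oo-o
generation 4: -----oo-o-o---oo----oo
count of o: 8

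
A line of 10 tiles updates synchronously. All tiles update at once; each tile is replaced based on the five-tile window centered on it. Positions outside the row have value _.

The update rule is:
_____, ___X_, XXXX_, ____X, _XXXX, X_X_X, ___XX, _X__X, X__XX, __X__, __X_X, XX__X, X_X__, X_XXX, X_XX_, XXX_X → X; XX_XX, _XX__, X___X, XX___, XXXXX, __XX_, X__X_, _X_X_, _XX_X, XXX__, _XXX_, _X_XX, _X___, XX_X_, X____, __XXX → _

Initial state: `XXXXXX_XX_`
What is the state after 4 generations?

_X__XX_X__
XXXX___X__
_XX___XX__
X____X____

X____X____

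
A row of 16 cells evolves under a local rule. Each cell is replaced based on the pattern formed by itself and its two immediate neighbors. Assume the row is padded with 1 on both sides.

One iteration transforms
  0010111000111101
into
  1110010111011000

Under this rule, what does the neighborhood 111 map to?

1

At position 5 the neighborhood is 111; the next row has 1 there.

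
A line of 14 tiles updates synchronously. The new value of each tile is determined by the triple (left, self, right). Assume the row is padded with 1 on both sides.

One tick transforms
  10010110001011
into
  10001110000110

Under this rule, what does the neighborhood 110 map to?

At position 0 the neighborhood is 110; the next row has 1 there.

1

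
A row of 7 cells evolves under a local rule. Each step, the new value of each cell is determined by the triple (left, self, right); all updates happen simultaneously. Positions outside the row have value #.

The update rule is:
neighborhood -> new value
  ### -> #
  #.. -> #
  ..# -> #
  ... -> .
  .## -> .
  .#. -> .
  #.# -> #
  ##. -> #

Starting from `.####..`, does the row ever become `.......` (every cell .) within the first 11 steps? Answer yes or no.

#.#####
##.####
###.###
####.##
#####.#
######.
#######
#######  (fixed point — unchanged through step 11)
step 11 is #######, still not uniform .

no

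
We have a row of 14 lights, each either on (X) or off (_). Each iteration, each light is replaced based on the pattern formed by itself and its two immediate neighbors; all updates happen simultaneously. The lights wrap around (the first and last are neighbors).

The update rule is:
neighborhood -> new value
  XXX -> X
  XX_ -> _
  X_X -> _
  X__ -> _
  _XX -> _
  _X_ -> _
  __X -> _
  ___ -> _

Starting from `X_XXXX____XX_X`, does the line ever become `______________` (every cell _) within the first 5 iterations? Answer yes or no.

yes

iteration 1: ___XX_________
iteration 2: ______________
all cells are _ at iteration 2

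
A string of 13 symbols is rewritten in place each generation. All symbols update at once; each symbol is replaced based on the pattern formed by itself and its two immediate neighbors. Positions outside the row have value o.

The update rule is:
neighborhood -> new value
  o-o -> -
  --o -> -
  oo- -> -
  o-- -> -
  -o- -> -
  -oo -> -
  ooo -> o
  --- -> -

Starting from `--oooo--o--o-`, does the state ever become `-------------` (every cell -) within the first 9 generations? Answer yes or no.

yes

---oo--------
-------------
all cells are - at generation 2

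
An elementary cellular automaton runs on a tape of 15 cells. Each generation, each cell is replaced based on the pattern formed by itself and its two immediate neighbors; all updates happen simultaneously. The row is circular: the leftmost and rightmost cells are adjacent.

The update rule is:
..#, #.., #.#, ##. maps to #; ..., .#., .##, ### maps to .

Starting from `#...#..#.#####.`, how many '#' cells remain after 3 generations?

9

.#.#.##.#....##
#.#.#.##.#..#.#
##.#.#.##.##.#.
count of #: 9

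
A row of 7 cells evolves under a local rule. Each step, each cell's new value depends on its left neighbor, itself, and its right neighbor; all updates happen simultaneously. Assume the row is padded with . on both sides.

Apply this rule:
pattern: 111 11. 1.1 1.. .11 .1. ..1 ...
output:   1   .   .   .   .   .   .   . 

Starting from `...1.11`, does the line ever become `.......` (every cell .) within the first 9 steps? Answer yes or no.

.......
all cells are . at step 1

yes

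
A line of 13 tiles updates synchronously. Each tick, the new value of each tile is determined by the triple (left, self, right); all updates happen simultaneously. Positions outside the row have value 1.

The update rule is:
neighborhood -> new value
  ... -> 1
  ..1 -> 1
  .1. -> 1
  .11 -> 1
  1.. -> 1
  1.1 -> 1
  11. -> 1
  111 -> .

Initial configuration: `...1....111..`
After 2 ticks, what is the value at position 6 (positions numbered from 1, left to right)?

.

111111111.111
........111..
position 6 holds .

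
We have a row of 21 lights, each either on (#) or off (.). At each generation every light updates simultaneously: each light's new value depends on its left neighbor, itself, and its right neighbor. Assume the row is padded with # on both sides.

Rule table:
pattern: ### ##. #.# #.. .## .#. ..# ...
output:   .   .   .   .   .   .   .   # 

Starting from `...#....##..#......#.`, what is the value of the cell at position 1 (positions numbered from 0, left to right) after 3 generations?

#

.#...##.......####...
...#....#####......#.
.#...##.......####...
position 1 holds #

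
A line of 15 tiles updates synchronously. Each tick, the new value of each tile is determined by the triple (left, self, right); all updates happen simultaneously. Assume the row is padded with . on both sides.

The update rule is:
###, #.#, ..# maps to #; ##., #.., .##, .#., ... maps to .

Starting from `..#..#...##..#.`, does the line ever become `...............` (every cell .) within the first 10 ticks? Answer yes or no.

no

.#..#...#...#..
#..#...#...#...
..#...#...#....
.#...#...#.....
#...#...#......
...#...#.......
..#...#........
.#...#.........
#...#..........
...#...........
tick 10 is ...#..........., still not uniform .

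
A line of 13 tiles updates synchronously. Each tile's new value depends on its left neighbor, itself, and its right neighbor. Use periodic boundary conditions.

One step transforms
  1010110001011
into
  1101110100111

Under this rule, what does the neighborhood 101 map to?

1

At position 1 the neighborhood is 101; the next row has 1 there.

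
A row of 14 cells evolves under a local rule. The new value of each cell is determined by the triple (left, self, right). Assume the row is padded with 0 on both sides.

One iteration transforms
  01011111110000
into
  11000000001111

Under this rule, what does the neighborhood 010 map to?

1

At position 1 the neighborhood is 010; the next row has 1 there.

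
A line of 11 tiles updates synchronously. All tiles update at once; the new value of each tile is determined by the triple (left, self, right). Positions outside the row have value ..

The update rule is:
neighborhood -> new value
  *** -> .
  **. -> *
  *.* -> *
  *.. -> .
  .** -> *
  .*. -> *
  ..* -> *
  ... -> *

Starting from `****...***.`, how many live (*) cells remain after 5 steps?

*..*.***.*.
*.****.***.
***..***.*.
*.*.**.***.
********.*.
count of *: 9

9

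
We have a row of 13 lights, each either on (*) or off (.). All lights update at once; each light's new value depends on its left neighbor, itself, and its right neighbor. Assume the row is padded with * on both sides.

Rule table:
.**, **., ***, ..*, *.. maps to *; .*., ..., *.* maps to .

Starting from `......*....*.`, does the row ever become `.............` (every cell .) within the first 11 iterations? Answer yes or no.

iteration 1: *....*.*..*..
iteration 2: **..*...**.**
iteration 3: ****.*.***.**
iteration 4: ****...***.**
iteration 5: *****.****.**
iteration 6: *****.****.**  (fixed point — unchanged through iteration 11)
iteration 11 is *****.****.**, still not uniform .

no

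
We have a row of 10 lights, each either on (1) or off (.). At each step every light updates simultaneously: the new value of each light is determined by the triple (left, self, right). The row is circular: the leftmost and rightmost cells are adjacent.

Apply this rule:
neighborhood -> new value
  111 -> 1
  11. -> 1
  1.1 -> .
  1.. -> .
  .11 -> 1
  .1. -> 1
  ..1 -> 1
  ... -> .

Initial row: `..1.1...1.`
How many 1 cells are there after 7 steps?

step 1: .11.1..11.
step 2: 111.1.111.
step 3: 111.1.111.  (fixed point — unchanged through step 7)
count of 1: 7

7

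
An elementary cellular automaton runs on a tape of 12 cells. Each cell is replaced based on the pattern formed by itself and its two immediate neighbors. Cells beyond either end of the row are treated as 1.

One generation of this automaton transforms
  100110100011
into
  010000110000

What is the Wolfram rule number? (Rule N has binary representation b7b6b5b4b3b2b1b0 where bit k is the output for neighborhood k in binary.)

20

position 11: 111 → 0  (bit 7 = 0)
position 0: 110 → 0  (bit 6 = 0)
position 5: 101 → 0  (bit 5 = 0)
position 1: 100 → 1  (bit 4 = 1)
position 3: 011 → 0  (bit 3 = 0)
position 6: 010 → 1  (bit 2 = 1)
position 2: 001 → 0  (bit 1 = 0)
position 8: 000 → 0  (bit 0 = 0)
bits b7..b0 = 00010100 = 20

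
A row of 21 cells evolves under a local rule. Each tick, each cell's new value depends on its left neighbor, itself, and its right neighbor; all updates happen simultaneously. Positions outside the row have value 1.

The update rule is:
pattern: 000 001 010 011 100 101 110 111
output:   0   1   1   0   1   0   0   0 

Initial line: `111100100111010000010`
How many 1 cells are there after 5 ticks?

6

tick 1: 000011111000011000110
tick 2: 100100000100100101000
tick 3: 011110001111111101101
tick 4: 000001010000000000000
tick 5: 100011011000000000001
count of 1: 6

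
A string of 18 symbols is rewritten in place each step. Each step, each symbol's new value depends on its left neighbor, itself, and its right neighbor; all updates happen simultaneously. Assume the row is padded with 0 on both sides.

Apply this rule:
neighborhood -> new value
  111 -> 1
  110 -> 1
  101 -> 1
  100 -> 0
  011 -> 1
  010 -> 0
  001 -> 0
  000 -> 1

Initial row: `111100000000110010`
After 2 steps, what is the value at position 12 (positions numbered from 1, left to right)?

1

step 1: 111101111110110000
step 2: 111111111111110111
position 12 holds 1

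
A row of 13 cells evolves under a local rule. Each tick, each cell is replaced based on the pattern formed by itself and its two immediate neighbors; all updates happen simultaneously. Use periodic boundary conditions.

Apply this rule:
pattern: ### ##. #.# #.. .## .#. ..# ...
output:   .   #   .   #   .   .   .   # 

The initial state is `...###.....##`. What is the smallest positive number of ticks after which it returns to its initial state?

26

##...#####..#
.###.....##..
...#####..###
##.....##...#
.#####..###..
.....##...###
####..###...#
...##...###..
##..###...###
.##...###....
..###...#####
#...###.....#
###...#####..
..###.....##.
#...#####..##
###.....##...
..#####..###.
#.....##...##
#####..###...
....##...###.
###..###...##
..##...###...
#..###...####
##...###.....
.###...#####.
...###.....##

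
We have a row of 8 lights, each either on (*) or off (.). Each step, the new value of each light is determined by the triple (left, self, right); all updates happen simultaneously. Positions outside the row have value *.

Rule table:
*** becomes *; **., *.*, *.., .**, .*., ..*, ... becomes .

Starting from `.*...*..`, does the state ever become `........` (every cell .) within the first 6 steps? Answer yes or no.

........
all cells are . at step 1

yes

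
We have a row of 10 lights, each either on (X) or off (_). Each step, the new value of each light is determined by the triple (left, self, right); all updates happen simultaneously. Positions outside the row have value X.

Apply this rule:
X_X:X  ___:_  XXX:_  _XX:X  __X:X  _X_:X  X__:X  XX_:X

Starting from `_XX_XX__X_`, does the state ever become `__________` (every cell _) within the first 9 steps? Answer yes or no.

XXXXXXXXXX
__________
all cells are _ at step 2

yes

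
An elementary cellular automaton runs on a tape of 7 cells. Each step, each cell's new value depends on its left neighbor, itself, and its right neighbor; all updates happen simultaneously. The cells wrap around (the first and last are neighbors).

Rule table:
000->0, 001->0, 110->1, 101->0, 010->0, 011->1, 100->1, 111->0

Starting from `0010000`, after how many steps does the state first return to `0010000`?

7

0001000
0000100
0000010
0000001
1000000
0100000
0010000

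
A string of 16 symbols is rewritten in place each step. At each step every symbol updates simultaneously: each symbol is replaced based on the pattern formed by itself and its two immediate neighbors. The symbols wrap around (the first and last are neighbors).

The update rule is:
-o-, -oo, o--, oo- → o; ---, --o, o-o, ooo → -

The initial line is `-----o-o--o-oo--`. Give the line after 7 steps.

-----o-oo-o-ooo-
-----o-oo-o-o-oo
o----o-oo-o-o-oo
oo---o-oo-o-o-o-
ooo--o-oo-o-o-o-
o-oo-o-oo-o-o-o-
o-oo-o-oo-o-o-o-

o-oo-o-oo-o-o-o-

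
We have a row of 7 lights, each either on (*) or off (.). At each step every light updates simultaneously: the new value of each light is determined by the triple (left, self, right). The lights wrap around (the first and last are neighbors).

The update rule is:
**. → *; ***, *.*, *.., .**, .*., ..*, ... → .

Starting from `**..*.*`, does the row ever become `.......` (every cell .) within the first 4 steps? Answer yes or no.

yes

.*.....
.......
all cells are . at step 2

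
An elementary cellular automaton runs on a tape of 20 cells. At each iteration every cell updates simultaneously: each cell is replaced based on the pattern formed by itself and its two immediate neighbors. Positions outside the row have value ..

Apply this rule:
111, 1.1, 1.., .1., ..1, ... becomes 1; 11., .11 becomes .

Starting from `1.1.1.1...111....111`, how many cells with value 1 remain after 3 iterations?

1111111111.1.1111.1.
.11111111.111.11.111
1.111111.1.1.1..1.1.
count of 1: 12

12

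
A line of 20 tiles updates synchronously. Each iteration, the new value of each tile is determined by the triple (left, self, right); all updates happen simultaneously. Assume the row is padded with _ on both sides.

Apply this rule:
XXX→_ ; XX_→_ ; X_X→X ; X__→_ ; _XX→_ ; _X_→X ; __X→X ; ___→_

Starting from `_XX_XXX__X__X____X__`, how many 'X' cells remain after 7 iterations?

iteration 1: X__X____XX_XX___XX__
iteration 2: X_XX___X__X____X____
iteration 3: XX____XX_XX___XX____
iteration 4: _____X__X____X______
iteration 5: ____XX_XX___XX______
iteration 6: ___X__X____X________
iteration 7: __XX_XX___XX________
count of X: 6

6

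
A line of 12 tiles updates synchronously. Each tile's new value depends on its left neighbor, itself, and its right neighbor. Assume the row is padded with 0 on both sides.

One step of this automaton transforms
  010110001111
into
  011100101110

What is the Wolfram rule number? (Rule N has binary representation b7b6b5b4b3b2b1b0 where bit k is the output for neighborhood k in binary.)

position 9: 111 → 1  (bit 7 = 1)
position 4: 110 → 0  (bit 6 = 0)
position 2: 101 → 1  (bit 5 = 1)
position 5: 100 → 0  (bit 4 = 0)
position 3: 011 → 1  (bit 3 = 1)
position 1: 010 → 1  (bit 2 = 1)
position 0: 001 → 0  (bit 1 = 0)
position 6: 000 → 1  (bit 0 = 1)
bits b7..b0 = 10101101 = 173

173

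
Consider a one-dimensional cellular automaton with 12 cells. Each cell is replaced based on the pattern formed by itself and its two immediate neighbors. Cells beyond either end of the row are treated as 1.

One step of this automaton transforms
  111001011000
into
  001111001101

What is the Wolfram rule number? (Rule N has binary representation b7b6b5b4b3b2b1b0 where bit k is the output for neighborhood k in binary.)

position 0: 111 → 0  (bit 7 = 0)
position 2: 110 → 1  (bit 6 = 1)
position 6: 101 → 0  (bit 5 = 0)
position 3: 100 → 1  (bit 4 = 1)
position 7: 011 → 0  (bit 3 = 0)
position 5: 010 → 1  (bit 2 = 1)
position 4: 001 → 1  (bit 1 = 1)
position 10: 000 → 0  (bit 0 = 0)
bits b7..b0 = 01010110 = 86

86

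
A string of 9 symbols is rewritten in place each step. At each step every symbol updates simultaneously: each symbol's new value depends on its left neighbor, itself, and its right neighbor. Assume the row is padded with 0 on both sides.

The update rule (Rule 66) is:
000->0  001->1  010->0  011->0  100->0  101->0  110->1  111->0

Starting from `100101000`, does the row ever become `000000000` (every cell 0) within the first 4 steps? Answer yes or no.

001000000
010000000
100000000
000000000
all cells are 0 at step 4

yes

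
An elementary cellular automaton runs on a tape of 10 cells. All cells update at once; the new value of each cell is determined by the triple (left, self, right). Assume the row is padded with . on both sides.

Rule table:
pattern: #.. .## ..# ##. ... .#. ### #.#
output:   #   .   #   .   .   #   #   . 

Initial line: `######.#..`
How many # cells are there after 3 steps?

.####..##.
#.##.##..#
#......###
count of #: 4

4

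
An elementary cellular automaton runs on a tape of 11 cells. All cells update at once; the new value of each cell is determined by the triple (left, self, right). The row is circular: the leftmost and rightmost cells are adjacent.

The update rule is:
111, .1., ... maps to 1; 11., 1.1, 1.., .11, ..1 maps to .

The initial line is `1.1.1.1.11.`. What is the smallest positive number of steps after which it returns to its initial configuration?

1.1.1.1....
1.1.1.1.11.

2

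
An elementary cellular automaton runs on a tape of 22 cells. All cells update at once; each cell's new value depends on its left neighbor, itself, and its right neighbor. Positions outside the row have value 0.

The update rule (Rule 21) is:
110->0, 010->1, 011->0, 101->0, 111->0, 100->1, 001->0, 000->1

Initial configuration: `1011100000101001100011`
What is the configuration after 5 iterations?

iteration 1: 1000011110101100011000
iteration 2: 1111000000100011000111
iteration 3: 0000111110111000110000
iteration 4: 1110000000000110001111
iteration 5: 0001111111110001100000

0001111111110001100000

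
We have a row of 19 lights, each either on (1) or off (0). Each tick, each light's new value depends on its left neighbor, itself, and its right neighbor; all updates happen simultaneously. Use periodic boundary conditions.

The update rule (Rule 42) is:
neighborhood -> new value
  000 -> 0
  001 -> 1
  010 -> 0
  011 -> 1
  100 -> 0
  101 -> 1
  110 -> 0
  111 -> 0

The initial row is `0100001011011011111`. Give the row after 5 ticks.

1000010110110110000
0000101101101100001
0001011011011000010
0010110110110000100
0101101101100001000

0101101101100001000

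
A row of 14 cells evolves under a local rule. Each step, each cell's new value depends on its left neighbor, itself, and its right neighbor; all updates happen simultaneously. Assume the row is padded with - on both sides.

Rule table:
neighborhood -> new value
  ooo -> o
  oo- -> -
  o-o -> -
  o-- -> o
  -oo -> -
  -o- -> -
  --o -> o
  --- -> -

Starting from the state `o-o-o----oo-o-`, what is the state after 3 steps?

-----o--o----o
----o-oo-o--o-
---o------oo-o

---o------oo-o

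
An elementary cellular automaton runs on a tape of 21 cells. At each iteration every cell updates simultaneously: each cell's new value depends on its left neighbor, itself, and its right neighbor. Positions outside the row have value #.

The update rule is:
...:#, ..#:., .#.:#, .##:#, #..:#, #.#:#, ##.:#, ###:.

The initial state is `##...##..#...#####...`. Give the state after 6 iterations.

.###.###.###.#...###.
##.###.###.#####.#.##
.###.###.###...#####.
##.###.###.###.#...##
.###.###.###.#####.#.
##.###.###.###...####

##.###.###.###...####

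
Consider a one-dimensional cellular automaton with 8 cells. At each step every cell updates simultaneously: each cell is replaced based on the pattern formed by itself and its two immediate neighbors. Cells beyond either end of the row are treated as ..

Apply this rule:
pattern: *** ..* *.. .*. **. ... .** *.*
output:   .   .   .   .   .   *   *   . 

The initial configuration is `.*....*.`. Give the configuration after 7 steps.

***.....

...**...
**.*..**
*.....*.
..***...
*.*...**
....*.*.
***.....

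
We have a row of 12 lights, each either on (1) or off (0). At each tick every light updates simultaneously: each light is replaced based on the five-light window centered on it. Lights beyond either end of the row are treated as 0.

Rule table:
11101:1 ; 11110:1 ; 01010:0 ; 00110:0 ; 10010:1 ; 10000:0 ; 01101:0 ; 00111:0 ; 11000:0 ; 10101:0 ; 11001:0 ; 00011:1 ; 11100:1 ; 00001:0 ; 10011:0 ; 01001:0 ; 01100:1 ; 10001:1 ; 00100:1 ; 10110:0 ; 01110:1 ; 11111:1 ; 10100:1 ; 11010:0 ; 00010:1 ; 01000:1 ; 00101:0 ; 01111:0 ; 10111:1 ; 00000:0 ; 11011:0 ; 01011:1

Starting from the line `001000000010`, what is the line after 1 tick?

011100000111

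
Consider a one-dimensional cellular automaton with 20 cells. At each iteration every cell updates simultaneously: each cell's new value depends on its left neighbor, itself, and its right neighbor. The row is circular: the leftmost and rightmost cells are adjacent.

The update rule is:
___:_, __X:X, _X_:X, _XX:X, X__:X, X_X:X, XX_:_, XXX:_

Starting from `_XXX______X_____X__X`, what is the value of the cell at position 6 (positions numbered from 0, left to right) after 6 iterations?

X

XX__X____XXX___XXXXX
__XXXX__XX__X_XX____
_XX___XXX_XXXXX_X___
XX_X_XX__XX____XXX__
X_XXXX_XXX_X__XX__XX
_XX___XX__XXXXX_XXX_
position 6 holds X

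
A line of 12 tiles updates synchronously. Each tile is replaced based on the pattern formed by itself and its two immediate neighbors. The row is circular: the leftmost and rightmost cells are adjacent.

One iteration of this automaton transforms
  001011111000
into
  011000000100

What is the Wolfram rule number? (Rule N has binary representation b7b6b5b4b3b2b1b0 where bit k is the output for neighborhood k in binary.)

22

position 5: 111 → 0  (bit 7 = 0)
position 8: 110 → 0  (bit 6 = 0)
position 3: 101 → 0  (bit 5 = 0)
position 9: 100 → 1  (bit 4 = 1)
position 4: 011 → 0  (bit 3 = 0)
position 2: 010 → 1  (bit 2 = 1)
position 1: 001 → 1  (bit 1 = 1)
position 0: 000 → 0  (bit 0 = 0)
bits b7..b0 = 00010110 = 22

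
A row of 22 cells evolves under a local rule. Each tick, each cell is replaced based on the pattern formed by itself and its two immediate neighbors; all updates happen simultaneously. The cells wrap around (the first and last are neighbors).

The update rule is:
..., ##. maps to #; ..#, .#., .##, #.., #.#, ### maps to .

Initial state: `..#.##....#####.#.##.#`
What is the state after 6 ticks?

....#.###..........#.#

tick 1: .....#.##.....#....#..
tick 2: ####....#.###...##...#
tick 3: ...#.##.....#.#..#.#..
tick 4: ##....#.###..........#
tick 5: .#.##.....#.########..
tick 6: ....#.###..........#.#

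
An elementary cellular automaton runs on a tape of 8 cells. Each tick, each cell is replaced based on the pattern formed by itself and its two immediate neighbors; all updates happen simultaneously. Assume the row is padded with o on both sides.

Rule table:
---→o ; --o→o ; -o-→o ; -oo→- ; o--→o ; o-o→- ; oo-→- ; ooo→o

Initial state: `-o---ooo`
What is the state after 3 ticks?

-oooo-oo
--oo---o
oo--ooo-

oo--ooo-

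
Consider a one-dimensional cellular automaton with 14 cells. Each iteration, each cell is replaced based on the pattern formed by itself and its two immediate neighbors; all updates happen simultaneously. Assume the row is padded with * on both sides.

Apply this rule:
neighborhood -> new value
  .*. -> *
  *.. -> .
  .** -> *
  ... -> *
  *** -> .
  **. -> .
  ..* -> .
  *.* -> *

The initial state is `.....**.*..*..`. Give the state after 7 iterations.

..*..*.*...*.*

.***.*.**..*..
**..****...*..
....*....*.*..
.**.*.**.***..
**.****.**....
..**...**..**.
..*..*.*...*.*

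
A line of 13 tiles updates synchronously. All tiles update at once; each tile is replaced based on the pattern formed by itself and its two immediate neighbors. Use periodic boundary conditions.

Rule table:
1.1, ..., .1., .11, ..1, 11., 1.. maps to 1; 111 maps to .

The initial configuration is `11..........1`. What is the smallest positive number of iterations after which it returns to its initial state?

2

.111111111111
11..........1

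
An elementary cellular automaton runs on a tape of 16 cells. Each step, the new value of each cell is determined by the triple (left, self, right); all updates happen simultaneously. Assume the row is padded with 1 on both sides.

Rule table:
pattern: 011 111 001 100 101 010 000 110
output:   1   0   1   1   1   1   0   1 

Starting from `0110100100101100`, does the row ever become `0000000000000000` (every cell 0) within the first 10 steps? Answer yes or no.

step 1: 1111111111111111
step 2: 0000000000000000
all cells are 0 at step 2

yes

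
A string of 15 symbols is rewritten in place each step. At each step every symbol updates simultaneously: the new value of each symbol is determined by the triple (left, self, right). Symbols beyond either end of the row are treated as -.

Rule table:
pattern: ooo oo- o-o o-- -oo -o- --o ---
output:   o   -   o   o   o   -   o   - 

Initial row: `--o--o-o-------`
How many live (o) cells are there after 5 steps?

7

-o-oo-o-o------
o-oo-o-o-o-----
-oo-o-o-o-o----
oo-o-o-o-o-o---
o-o-o-o-o-o-o--
count of o: 7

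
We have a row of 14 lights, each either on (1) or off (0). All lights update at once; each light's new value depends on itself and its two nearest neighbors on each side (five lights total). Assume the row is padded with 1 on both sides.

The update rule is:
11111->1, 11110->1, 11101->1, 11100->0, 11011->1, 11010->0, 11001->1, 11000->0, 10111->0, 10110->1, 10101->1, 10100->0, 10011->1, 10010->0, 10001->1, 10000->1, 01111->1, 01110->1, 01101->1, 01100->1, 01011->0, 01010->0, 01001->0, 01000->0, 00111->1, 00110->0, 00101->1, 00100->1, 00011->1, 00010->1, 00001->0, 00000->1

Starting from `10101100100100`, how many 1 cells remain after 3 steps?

10101110100101
10100110000100
10001010101101
count of 1: 7

7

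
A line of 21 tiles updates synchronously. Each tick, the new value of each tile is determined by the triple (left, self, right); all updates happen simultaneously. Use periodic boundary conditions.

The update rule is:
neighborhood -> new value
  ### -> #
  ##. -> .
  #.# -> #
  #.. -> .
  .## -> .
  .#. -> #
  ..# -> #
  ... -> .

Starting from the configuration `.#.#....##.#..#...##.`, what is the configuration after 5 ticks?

...#..##.##..#...####

tick 1: ####...#..##.##..#...
tick 2: .##...##.#..#...##..#
tick 3: #....#..##.##..#...##
tick 4: ....##.#..#...##..#.#
tick 5: ...#..##.##..#...####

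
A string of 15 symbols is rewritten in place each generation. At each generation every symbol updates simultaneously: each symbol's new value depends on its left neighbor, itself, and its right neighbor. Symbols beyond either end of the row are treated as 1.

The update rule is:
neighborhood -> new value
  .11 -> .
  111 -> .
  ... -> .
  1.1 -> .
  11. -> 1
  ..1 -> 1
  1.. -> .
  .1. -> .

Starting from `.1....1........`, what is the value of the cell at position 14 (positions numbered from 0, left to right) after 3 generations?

.

generation 1: .....1........1
generation 2: ....1........1.
generation 3: ...1........1..
position 14 holds .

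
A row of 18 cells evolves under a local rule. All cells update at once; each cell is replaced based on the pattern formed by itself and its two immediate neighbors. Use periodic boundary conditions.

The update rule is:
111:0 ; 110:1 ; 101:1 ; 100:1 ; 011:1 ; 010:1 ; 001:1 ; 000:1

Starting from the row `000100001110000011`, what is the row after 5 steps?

111111111011111111

111111111011111111
000000001110000000
111111111011111111  (repeats step 1; period 2)
step 5: 111111111011111111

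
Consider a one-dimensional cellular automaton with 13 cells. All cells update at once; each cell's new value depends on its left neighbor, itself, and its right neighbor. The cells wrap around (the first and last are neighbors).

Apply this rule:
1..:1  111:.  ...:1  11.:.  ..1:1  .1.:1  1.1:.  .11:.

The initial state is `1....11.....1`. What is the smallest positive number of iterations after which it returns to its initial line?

2

.1111..11111.
1....11.....1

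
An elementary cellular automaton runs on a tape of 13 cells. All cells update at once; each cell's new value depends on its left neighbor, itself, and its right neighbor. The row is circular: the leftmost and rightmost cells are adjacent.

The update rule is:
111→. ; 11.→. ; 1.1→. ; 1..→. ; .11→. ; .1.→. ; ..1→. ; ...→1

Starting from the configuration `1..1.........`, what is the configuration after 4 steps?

1111.........

.....1111111.
1111.........
.....1111111.  (repeats step 1; period 2)
step 4: 1111.........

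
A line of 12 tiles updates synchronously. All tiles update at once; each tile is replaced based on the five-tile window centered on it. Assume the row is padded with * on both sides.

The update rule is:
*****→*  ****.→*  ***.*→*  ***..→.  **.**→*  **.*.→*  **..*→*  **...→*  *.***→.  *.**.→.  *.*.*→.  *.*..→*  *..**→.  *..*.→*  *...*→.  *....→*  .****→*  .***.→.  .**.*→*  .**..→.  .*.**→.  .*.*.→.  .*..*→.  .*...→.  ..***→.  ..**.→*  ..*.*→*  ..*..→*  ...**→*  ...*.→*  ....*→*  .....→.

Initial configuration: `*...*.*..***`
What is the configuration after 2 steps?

*...***..*.*

.*.**.*...**
*...***..*.*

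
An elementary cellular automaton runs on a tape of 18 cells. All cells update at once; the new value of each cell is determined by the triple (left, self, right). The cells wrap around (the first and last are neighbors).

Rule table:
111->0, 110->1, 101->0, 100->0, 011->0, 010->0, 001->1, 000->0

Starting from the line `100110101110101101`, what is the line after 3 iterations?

101010000010000100
000000000100001001
000000001000010010

000000001000010010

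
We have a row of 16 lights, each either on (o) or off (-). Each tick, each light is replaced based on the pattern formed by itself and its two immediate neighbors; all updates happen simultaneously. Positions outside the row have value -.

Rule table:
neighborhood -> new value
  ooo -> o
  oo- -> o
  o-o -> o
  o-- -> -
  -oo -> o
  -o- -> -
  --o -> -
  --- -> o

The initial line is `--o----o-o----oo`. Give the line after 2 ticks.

o---oo--o--oo-oo
--o-oo-----ooooo

--o-oo-----ooooo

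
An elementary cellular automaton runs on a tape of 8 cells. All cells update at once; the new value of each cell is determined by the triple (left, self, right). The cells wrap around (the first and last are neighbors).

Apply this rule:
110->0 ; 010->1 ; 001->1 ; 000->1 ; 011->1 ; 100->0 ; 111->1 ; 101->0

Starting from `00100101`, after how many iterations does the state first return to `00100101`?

01101101
01001001
01011011
01010010
11010110
10010100
10110101
00100101

8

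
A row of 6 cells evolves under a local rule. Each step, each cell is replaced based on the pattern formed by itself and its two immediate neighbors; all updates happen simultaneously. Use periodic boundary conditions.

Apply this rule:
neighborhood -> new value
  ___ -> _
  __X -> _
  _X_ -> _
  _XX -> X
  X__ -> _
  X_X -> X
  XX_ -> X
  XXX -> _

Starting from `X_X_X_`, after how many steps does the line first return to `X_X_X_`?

2

step 1: _X_X_X
step 2: X_X_X_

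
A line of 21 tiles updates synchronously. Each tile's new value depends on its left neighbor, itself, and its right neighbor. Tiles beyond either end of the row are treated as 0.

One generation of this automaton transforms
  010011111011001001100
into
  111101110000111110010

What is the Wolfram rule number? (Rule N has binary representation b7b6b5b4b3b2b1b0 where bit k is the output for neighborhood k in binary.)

150

position 5: 111 → 1  (bit 7 = 1)
position 8: 110 → 0  (bit 6 = 0)
position 9: 101 → 0  (bit 5 = 0)
position 2: 100 → 1  (bit 4 = 1)
position 4: 011 → 0  (bit 3 = 0)
position 1: 010 → 1  (bit 2 = 1)
position 0: 001 → 1  (bit 1 = 1)
position 20: 000 → 0  (bit 0 = 0)
bits b7..b0 = 10010110 = 150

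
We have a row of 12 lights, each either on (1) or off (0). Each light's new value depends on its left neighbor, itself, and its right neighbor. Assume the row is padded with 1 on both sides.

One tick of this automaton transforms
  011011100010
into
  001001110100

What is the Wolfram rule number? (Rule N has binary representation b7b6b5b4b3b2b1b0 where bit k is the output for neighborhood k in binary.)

position 5: 111 → 1  (bit 7 = 1)
position 2: 110 → 1  (bit 6 = 1)
position 0: 101 → 0  (bit 5 = 0)
position 7: 100 → 1  (bit 4 = 1)
position 1: 011 → 0  (bit 3 = 0)
position 10: 010 → 0  (bit 2 = 0)
position 9: 001 → 1  (bit 1 = 1)
position 8: 000 → 0  (bit 0 = 0)
bits b7..b0 = 11010010 = 210

210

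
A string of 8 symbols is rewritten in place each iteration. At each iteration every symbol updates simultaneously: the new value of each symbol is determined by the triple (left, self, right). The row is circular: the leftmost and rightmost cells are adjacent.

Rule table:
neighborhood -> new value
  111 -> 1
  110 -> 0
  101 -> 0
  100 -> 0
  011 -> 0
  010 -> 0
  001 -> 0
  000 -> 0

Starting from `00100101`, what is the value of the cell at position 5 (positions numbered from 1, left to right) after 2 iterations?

00000000
00000000
position 5 holds 0

0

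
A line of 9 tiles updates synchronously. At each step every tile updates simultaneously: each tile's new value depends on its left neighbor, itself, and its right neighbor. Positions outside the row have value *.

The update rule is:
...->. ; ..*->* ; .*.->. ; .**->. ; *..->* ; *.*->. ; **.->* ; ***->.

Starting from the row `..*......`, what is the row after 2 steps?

.*..*..*.

**.*....*
.*..*..*.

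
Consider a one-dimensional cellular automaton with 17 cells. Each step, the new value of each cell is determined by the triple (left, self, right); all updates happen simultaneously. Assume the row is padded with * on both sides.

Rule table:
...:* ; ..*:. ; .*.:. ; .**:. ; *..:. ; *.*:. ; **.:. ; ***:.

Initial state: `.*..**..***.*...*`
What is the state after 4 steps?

..............*..
.************....
..............**.
.************....

.************....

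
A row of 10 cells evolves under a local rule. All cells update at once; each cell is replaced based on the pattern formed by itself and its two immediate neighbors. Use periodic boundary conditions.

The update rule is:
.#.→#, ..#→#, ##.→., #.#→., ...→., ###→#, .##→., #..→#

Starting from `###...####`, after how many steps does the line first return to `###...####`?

6

##.#.#.###
#..#.#..##
.###.###.#
..#...#..#
####.#####
###...####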